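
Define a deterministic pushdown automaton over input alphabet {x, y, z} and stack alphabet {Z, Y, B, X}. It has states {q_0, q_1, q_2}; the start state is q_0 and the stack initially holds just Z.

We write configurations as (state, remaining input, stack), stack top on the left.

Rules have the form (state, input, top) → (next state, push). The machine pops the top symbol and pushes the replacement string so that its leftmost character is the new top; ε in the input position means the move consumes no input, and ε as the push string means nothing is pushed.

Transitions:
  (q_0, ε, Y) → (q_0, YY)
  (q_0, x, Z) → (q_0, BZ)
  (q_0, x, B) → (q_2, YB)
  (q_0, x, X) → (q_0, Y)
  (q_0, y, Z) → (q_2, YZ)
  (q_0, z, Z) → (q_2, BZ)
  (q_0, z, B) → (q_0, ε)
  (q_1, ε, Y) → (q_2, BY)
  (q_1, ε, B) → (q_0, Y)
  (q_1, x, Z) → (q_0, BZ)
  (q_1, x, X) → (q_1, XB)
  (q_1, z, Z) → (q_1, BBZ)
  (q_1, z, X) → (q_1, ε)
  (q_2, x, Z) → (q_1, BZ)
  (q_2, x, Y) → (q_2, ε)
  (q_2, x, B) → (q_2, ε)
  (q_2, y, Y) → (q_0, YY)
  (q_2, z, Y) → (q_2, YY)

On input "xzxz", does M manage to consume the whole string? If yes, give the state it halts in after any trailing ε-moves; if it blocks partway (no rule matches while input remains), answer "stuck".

(q_0, xzxz, Z)
  read x, top Z: go to q_0, push BZ → (q_0, zxz, BZ)
  read z, top B: go to q_0, push ε → (q_0, xz, Z)
  read x, top Z: go to q_0, push BZ → (q_0, z, BZ)
  read z, top B: go to q_0, push ε → (q_0, ε, Z)
All input consumed; M is in state q_0.

q_0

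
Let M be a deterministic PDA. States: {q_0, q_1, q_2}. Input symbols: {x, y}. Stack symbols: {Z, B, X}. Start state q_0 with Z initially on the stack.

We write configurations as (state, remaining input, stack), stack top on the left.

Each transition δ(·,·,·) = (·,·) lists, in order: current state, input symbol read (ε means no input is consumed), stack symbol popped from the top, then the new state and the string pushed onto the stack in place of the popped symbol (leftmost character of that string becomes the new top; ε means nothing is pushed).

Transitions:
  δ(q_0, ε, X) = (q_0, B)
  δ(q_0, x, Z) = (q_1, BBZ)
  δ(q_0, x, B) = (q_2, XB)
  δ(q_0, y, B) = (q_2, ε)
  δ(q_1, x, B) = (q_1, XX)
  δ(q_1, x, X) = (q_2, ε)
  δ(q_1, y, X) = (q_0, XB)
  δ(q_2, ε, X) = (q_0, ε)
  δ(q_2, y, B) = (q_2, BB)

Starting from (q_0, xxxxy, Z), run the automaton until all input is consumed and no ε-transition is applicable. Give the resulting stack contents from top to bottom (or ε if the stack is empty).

Z

(q_0, xxxxy, Z)
  read x, top Z: go to q_1, push BBZ → (q_1, xxxy, BBZ)
  read x, top B: go to q_1, push XX → (q_1, xxy, XXBZ)
  read x, top X: go to q_2, push ε → (q_2, xy, XBZ)
  ε-move, top X: go to q_0, push ε → (q_0, xy, BZ)
  read x, top B: go to q_2, push XB → (q_2, y, XBZ)
  ε-move, top X: go to q_0, push ε → (q_0, y, BZ)
  read y, top B: go to q_2, push ε → (q_2, ε, Z)
All input consumed in state q_2 with stack Z.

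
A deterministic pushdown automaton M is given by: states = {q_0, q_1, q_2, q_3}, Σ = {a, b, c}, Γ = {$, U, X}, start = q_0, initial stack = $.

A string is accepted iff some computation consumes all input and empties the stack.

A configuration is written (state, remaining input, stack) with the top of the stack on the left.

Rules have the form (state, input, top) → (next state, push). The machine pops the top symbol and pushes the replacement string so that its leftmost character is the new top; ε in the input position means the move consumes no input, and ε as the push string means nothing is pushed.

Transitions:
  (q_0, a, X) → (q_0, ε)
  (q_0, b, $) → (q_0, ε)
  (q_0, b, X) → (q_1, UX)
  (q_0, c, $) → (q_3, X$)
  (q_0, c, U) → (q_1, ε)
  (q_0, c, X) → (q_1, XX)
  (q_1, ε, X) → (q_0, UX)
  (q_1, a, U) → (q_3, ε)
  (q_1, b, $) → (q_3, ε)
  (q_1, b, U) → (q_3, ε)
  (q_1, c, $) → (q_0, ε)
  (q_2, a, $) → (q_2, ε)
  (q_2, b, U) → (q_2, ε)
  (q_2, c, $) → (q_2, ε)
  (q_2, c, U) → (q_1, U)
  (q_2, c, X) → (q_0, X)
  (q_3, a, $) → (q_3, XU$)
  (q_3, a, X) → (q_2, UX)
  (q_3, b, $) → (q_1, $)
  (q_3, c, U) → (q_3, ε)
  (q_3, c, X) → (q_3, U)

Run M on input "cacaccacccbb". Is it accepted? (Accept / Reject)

(q_0, cacaccacccbb, $)
  read c, top $: go to q_3, push X$ → (q_3, acaccacccbb, X$)
  read a, top X: go to q_2, push UX → (q_2, caccacccbb, UX$)
  read c, top U: go to q_1, push U → (q_1, accacccbb, UX$)
  read a, top U: go to q_3, push ε → (q_3, ccacccbb, X$)
  read c, top X: go to q_3, push U → (q_3, cacccbb, U$)
  read c, top U: go to q_3, push ε → (q_3, acccbb, $)
  read a, top $: go to q_3, push XU$ → (q_3, cccbb, XU$)
  read c, top X: go to q_3, push U → (q_3, ccbb, UU$)
  read c, top U: go to q_3, push ε → (q_3, cbb, U$)
  read c, top U: go to q_3, push ε → (q_3, bb, $)
  read b, top $: go to q_1, push $ → (q_1, b, $)
  read b, top $: go to q_3, push ε → (q_3, ε, ε)
All input consumed and the stack is empty.

Accept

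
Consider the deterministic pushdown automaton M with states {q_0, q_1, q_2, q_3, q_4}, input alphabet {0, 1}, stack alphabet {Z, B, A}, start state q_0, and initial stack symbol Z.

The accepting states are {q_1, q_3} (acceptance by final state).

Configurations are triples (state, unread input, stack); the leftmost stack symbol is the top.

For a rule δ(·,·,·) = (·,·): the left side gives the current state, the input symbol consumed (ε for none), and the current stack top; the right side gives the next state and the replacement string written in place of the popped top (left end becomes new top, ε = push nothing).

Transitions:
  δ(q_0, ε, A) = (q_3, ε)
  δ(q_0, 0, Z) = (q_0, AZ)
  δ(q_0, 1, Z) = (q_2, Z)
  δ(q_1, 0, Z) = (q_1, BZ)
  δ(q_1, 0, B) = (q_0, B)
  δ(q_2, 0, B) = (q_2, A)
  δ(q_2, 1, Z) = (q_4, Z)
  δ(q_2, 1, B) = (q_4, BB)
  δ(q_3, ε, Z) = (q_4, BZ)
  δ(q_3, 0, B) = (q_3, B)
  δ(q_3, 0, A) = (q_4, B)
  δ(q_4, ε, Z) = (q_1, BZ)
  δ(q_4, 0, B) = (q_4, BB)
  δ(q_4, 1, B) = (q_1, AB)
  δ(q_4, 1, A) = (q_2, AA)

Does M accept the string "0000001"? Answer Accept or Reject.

Accept

(q_0, 0000001, Z) ⊢ (q_0, 000001, AZ) ⊢ (q_3, 000001, Z) ⊢ (q_4, 000001, BZ) ⊢ (q_4, 00001, BBZ) ⊢ (q_4, 0001, BBBZ) ⊢ (q_4, 001, BBBBZ) ⊢ (q_4, 01, BBBBBZ) ⊢ (q_4, 1, BBBBBBZ) ⊢ (q_1, ε, ABBBBBBZ)
All input consumed; state q_1 ∈ F.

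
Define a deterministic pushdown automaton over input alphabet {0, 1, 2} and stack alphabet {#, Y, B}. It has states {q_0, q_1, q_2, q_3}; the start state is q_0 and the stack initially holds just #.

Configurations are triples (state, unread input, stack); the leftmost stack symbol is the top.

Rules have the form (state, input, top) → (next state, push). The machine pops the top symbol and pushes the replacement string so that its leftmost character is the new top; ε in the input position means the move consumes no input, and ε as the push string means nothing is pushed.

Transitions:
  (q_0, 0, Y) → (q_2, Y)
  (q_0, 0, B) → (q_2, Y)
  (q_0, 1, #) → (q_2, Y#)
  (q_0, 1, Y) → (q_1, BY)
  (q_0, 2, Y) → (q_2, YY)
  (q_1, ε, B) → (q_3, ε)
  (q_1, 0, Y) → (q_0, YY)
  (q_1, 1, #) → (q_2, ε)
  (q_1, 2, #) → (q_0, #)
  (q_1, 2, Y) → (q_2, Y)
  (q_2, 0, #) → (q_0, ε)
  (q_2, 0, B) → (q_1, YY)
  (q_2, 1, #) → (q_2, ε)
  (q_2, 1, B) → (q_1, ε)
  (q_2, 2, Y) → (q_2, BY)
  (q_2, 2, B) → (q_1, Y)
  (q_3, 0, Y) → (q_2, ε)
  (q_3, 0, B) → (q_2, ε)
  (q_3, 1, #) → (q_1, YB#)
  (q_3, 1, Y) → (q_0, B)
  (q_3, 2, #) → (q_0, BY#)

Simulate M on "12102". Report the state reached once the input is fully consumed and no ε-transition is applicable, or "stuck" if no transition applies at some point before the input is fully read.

q_2

(q_0, 12102, #)
  read 1, top #: go to q_2, push Y# → (q_2, 2102, Y#)
  read 2, top Y: go to q_2, push BY → (q_2, 102, BY#)
  read 1, top B: go to q_1, push ε → (q_1, 02, Y#)
  read 0, top Y: go to q_0, push YY → (q_0, 2, YY#)
  read 2, top Y: go to q_2, push YY → (q_2, ε, YYY#)
All input consumed; M is in state q_2.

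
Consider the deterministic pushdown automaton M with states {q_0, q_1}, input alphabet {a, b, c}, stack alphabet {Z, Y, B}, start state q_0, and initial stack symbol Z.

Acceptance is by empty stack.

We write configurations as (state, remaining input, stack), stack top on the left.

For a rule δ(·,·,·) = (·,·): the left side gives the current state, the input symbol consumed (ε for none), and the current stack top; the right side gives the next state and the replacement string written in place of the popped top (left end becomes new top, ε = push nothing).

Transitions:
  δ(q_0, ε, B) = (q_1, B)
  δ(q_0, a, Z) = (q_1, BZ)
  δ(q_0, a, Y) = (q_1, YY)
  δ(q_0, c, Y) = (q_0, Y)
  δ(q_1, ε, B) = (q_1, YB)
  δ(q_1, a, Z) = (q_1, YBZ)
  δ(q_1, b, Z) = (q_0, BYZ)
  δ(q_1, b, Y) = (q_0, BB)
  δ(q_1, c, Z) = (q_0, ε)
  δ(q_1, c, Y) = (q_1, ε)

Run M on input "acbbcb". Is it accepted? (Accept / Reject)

(q_0, acbbcb, Z)
  read a, top Z: go to q_1, push BZ → (q_1, cbbcb, BZ)
  ε-move, top B: go to q_1, push YB → (q_1, cbbcb, YBZ)
  read c, top Y: go to q_1, push ε → (q_1, bbcb, BZ)
  ε-move, top B: go to q_1, push YB → (q_1, bbcb, YBZ)
  read b, top Y: go to q_0, push BB → (q_0, bcb, BBBZ)
  ε-move, top B: go to q_1, push B → (q_1, bcb, BBBZ)
  ε-move, top B: go to q_1, push YB → (q_1, bcb, YBBBZ)
  read b, top Y: go to q_0, push BB → (q_0, cb, BBBBBZ)
  ε-move, top B: go to q_1, push B → (q_1, cb, BBBBBZ)
  ε-move, top B: go to q_1, push YB → (q_1, cb, YBBBBBZ)
  read c, top Y: go to q_1, push ε → (q_1, b, BBBBBZ)
  ε-move, top B: go to q_1, push YB → (q_1, b, YBBBBBZ)
  read b, top Y: go to q_0, push BB → (q_0, ε, BBBBBBBZ)
  ε-move, top B: go to q_1, push B → (q_1, ε, BBBBBBBZ)
  ε-move, top B: go to q_1, push YB → (q_1, ε, YBBBBBBBZ)
All input consumed; stack is YBBBBBBBZ, not empty, and no further ε-move applies.

Reject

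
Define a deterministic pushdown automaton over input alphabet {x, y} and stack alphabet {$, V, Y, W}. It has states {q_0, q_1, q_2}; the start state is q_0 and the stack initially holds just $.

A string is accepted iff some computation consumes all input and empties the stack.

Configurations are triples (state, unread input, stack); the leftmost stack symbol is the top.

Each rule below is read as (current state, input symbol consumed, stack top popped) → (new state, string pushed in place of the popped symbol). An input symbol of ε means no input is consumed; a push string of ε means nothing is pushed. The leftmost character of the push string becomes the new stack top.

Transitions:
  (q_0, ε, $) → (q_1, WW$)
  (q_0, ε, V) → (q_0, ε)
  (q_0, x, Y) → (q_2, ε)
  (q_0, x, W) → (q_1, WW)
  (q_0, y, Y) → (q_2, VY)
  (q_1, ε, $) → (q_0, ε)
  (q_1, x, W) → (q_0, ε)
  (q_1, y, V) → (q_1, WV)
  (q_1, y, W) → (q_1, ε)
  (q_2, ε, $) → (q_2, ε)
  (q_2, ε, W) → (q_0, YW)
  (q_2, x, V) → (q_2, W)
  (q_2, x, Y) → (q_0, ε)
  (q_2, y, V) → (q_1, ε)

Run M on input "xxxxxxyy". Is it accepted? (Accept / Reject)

(q_0, xxxxxxyy, $)
  ε-move, top $: go to q_1, push WW$ → (q_1, xxxxxxyy, WW$)
  read x, top W: go to q_0, push ε → (q_0, xxxxxyy, W$)
  read x, top W: go to q_1, push WW → (q_1, xxxxyy, WW$)
  read x, top W: go to q_0, push ε → (q_0, xxxyy, W$)
  read x, top W: go to q_1, push WW → (q_1, xxyy, WW$)
  read x, top W: go to q_0, push ε → (q_0, xyy, W$)
  read x, top W: go to q_1, push WW → (q_1, yy, WW$)
  read y, top W: go to q_1, push ε → (q_1, y, W$)
  read y, top W: go to q_1, push ε → (q_1, ε, $)
  ε-move, top $: go to q_0, push ε → (q_0, ε, ε)
All input consumed and the stack is empty.

Accept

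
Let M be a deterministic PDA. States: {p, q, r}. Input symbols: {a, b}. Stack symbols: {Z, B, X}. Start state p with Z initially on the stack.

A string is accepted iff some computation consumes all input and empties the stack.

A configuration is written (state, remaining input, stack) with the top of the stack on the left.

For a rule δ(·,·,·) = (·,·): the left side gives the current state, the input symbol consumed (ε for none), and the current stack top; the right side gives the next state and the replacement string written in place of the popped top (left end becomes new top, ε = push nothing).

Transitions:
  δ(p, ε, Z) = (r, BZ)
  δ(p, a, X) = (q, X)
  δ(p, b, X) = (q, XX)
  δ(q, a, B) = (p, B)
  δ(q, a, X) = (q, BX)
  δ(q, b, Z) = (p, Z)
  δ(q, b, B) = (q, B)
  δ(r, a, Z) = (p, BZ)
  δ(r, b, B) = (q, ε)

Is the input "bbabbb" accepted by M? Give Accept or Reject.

(p, bbabbb, Z) ⊢ (r, bbabbb, BZ) ⊢ (q, babbb, Z) ⊢ (p, abbb, Z) ⊢ (r, abbb, BZ)
No transition applies at (r, abbb, BZ); input not fully consumed.

Reject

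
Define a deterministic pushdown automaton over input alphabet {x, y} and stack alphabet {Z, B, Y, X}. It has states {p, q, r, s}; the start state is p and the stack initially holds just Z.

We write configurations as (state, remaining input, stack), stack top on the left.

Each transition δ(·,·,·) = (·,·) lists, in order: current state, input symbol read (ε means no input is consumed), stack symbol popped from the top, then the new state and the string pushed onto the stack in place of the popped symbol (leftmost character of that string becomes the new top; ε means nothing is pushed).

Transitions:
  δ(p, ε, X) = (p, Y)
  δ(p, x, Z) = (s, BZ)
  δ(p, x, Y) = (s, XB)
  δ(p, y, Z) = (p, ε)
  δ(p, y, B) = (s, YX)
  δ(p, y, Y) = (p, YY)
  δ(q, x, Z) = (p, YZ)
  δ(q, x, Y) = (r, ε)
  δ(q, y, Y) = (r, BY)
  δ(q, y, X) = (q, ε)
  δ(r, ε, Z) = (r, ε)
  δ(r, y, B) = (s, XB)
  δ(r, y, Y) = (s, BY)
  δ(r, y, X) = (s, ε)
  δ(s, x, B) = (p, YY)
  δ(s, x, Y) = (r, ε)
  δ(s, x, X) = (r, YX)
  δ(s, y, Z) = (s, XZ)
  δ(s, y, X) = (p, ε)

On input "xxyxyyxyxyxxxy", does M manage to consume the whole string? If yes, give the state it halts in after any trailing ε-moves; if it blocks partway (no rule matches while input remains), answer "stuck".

s

(p, xxyxyyxyxyxxxy, Z)
  read x, top Z: go to s, push BZ → (s, xyxyyxyxyxxxy, BZ)
  read x, top B: go to p, push YY → (p, yxyyxyxyxxxy, YYZ)
  read y, top Y: go to p, push YY → (p, xyyxyxyxxxy, YYYZ)
  read x, top Y: go to s, push XB → (s, yyxyxyxxxy, XBYYZ)
  read y, top X: go to p, push ε → (p, yxyxyxxxy, BYYZ)
  read y, top B: go to s, push YX → (s, xyxyxxxy, YXYYZ)
  read x, top Y: go to r, push ε → (r, yxyxxxy, XYYZ)
  read y, top X: go to s, push ε → (s, xyxxxy, YYZ)
  read x, top Y: go to r, push ε → (r, yxxxy, YZ)
  read y, top Y: go to s, push BY → (s, xxxy, BYZ)
  read x, top B: go to p, push YY → (p, xxy, YYYZ)
  read x, top Y: go to s, push XB → (s, xy, XBYYZ)
  read x, top X: go to r, push YX → (r, y, YXBYYZ)
  read y, top Y: go to s, push BY → (s, ε, BYXBYYZ)
All input consumed; M is in state s.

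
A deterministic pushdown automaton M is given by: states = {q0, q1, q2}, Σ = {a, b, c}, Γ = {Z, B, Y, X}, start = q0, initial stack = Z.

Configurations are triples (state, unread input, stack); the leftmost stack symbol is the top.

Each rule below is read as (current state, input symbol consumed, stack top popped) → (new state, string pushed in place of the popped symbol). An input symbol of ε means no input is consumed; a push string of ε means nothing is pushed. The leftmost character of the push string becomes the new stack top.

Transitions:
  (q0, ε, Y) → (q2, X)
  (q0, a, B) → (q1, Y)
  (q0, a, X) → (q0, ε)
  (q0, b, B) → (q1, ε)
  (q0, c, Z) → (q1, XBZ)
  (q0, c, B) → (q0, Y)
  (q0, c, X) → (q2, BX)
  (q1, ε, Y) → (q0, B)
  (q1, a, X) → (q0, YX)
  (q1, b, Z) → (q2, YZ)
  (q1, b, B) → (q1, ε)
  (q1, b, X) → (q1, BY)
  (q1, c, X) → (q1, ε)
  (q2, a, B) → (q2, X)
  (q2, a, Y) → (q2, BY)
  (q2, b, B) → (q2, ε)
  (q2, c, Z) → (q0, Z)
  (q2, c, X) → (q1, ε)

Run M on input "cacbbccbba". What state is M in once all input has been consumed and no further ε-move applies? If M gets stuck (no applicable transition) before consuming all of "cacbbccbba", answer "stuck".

q2

(q0, cacbbccbba, Z)
  read c, top Z: go to q1, push XBZ → (q1, acbbccbba, XBZ)
  read a, top X: go to q0, push YX → (q0, cbbccbba, YXBZ)
  ε-move, top Y: go to q2, push X → (q2, cbbccbba, XXBZ)
  read c, top X: go to q1, push ε → (q1, bbccbba, XBZ)
  read b, top X: go to q1, push BY → (q1, bccbba, BYBZ)
  read b, top B: go to q1, push ε → (q1, ccbba, YBZ)
  ε-move, top Y: go to q0, push B → (q0, ccbba, BBZ)
  read c, top B: go to q0, push Y → (q0, cbba, YBZ)
  ε-move, top Y: go to q2, push X → (q2, cbba, XBZ)
  read c, top X: go to q1, push ε → (q1, bba, BZ)
  read b, top B: go to q1, push ε → (q1, ba, Z)
  read b, top Z: go to q2, push YZ → (q2, a, YZ)
  read a, top Y: go to q2, push BY → (q2, ε, BYZ)
All input consumed; M is in state q2.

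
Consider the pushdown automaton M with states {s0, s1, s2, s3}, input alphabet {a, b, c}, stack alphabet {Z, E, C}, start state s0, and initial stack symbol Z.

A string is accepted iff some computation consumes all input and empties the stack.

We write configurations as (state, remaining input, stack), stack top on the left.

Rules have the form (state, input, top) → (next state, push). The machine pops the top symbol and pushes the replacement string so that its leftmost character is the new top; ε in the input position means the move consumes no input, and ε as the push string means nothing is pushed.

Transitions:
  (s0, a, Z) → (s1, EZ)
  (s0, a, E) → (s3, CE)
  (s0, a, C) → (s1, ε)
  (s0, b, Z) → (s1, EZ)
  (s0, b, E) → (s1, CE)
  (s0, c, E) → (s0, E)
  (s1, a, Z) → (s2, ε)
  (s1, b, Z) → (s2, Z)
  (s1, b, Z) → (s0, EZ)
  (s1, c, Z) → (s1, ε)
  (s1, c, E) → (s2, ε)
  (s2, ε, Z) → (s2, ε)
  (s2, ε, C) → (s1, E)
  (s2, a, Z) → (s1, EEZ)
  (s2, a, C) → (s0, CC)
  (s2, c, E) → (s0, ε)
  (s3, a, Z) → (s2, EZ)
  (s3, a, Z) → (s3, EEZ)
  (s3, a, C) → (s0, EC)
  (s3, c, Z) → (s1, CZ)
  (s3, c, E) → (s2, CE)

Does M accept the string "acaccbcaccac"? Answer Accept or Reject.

One accepting computation: (s0, acaccbcaccac, Z) ⊢ (s1, caccbcaccac, EZ) ⊢ (s2, accbcaccac, Z) ⊢ (s1, ccbcaccac, EEZ) ⊢ (s2, cbcaccac, EZ) ⊢ (s0, bcaccac, Z) ⊢ (s1, caccac, EZ) ⊢ (s2, accac, Z) ⊢ (s1, ccac, EEZ) ⊢ (s2, cac, EZ) ⊢ (s0, ac, Z) ⊢ (s1, c, EZ) ⊢ (s2, ε, Z) ⊢ (s2, ε, ε)
All input consumed and the stack is empty.

Accept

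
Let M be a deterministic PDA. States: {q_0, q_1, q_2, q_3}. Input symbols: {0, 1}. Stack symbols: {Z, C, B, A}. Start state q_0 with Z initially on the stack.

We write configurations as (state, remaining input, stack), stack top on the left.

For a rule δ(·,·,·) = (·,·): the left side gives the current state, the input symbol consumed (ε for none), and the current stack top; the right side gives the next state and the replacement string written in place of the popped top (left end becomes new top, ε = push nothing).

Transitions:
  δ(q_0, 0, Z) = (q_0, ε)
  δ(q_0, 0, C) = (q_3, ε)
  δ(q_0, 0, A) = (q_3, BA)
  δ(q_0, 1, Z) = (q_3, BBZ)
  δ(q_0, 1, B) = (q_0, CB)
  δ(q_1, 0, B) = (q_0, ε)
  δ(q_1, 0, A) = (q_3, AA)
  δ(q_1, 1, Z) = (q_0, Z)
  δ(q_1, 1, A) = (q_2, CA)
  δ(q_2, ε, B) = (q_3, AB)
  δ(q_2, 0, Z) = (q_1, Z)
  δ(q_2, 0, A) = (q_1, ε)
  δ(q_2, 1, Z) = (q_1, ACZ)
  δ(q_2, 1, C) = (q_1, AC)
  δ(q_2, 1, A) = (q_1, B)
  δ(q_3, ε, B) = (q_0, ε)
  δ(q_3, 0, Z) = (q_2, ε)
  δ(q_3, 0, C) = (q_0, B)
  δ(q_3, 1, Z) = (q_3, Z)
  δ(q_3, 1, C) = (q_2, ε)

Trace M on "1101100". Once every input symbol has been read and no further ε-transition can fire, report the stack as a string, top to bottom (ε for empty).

(q_0, 1101100, Z) ⊢ (q_3, 101100, BBZ) ⊢ (q_0, 101100, BZ) ⊢ (q_0, 01100, CBZ) ⊢ (q_3, 1100, BZ) ⊢ (q_0, 1100, Z) ⊢ (q_3, 100, BBZ) ⊢ (q_0, 100, BZ) ⊢ (q_0, 00, CBZ) ⊢ (q_3, 0, BZ) ⊢ (q_0, 0, Z) ⊢ (q_0, ε, ε)
All input consumed in state q_0 with stack ε.

ε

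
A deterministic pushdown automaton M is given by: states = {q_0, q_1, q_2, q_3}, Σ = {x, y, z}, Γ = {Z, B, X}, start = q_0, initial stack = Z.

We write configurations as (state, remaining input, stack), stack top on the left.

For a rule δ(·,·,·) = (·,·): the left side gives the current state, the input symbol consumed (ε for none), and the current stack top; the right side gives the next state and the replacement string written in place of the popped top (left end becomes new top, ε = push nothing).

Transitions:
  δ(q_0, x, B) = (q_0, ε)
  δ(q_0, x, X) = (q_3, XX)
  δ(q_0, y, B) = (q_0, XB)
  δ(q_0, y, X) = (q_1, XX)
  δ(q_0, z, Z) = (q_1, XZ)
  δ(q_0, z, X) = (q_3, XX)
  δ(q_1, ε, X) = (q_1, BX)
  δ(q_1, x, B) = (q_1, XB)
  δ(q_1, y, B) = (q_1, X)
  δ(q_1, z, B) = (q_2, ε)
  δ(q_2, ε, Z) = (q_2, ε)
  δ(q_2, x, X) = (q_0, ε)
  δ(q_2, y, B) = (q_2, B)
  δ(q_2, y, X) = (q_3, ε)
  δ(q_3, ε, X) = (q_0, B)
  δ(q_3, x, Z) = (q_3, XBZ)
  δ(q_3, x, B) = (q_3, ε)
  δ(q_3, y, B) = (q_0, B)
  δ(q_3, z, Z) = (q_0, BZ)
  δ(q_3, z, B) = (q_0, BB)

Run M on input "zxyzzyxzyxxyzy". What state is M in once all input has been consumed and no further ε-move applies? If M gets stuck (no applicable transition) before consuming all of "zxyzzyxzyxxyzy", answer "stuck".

(q_0, zxyzzyxzyxxyzy, Z) ⊢ (q_1, xyzzyxzyxxyzy, XZ) ⊢ (q_1, xyzzyxzyxxyzy, BXZ) ⊢ (q_1, yzzyxzyxxyzy, XBXZ) ⊢ (q_1, yzzyxzyxxyzy, BXBXZ) ⊢ (q_1, zzyxzyxxyzy, XXBXZ) ⊢ (q_1, zzyxzyxxyzy, BXXBXZ) ⊢ (q_2, zyxzyxxyzy, XXBXZ)
No transition for (q_2, z, top X); M blocks with input zyxzyxxyzy remaining.

stuck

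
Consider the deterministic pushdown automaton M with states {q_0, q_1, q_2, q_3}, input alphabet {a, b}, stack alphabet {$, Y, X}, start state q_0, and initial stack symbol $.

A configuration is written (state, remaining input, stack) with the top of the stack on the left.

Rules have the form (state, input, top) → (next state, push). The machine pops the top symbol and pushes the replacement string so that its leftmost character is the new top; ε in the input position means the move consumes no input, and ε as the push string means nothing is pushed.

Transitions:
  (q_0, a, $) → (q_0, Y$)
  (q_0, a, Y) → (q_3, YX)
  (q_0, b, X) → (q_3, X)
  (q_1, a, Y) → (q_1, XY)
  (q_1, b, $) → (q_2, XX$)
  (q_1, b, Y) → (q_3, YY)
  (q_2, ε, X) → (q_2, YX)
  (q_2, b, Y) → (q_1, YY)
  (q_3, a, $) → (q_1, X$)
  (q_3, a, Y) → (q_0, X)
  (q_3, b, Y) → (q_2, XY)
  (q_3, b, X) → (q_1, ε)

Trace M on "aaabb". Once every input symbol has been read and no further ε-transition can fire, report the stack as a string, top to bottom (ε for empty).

X$

(q_0, aaabb, $) ⊢ (q_0, aabb, Y$) ⊢ (q_3, abb, YX$) ⊢ (q_0, bb, XX$) ⊢ (q_3, b, XX$) ⊢ (q_1, ε, X$)
All input consumed in state q_1 with stack X$.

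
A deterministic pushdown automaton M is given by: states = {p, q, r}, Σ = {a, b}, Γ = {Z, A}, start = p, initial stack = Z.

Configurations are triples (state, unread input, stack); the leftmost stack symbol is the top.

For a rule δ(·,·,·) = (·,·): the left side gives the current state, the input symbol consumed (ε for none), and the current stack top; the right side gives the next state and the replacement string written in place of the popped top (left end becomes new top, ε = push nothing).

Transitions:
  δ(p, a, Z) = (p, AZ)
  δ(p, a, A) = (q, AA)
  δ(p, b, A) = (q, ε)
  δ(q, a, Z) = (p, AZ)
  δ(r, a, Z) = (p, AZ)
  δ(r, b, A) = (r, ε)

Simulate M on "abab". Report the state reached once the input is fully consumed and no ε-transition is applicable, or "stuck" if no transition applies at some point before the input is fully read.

q

(p, abab, Z) ⊢ (p, bab, AZ) ⊢ (q, ab, Z) ⊢ (p, b, AZ) ⊢ (q, ε, Z)
All input consumed; M is in state q.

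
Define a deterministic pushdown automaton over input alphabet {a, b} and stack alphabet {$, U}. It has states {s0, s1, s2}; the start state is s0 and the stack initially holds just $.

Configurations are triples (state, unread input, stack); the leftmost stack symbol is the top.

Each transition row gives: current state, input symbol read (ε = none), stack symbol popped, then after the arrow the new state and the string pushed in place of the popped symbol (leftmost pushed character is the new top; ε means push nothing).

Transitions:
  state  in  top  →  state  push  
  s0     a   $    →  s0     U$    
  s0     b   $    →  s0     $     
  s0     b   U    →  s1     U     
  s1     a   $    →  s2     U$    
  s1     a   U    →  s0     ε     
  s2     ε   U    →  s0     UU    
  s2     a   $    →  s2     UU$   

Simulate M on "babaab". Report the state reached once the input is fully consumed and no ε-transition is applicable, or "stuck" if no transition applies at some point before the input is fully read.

s1

(s0, babaab, $) ⊢ (s0, abaab, $) ⊢ (s0, baab, U$) ⊢ (s1, aab, U$) ⊢ (s0, ab, $) ⊢ (s0, b, U$) ⊢ (s1, ε, U$)
All input consumed; M is in state s1.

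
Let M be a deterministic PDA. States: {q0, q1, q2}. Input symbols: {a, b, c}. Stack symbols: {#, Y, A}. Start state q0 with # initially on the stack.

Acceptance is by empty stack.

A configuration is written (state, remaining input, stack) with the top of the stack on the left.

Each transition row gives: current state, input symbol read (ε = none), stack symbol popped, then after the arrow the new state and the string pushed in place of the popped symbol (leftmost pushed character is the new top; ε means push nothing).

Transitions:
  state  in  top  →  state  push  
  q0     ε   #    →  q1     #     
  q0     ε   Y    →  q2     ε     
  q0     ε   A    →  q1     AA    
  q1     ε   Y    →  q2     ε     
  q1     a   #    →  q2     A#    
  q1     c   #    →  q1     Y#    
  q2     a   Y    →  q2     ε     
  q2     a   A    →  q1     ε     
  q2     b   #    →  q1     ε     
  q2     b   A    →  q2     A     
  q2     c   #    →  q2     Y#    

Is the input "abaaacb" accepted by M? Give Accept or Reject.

(q0, abaaacb, #)
  ε-move, top #: go to q1, push # → (q1, abaaacb, #)
  read a, top #: go to q2, push A# → (q2, baaacb, A#)
  read b, top A: go to q2, push A → (q2, aaacb, A#)
  read a, top A: go to q1, push ε → (q1, aacb, #)
  read a, top #: go to q2, push A# → (q2, acb, A#)
  read a, top A: go to q1, push ε → (q1, cb, #)
  read c, top #: go to q1, push Y# → (q1, b, Y#)
  ε-move, top Y: go to q2, push ε → (q2, b, #)
  read b, top #: go to q1, push ε → (q1, ε, ε)
All input consumed and the stack is empty.

Accept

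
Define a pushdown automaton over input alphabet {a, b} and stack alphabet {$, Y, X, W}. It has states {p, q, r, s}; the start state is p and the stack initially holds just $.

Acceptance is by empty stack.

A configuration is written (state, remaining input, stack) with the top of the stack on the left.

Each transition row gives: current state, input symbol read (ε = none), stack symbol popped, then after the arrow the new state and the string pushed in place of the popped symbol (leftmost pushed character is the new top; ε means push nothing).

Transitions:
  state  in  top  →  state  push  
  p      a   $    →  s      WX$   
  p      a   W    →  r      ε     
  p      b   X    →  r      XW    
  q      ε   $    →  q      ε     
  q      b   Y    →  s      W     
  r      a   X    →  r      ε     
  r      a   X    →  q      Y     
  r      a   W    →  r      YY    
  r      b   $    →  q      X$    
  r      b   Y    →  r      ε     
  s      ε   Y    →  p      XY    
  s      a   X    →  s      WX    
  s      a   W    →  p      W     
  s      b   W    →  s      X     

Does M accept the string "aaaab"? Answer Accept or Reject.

No computation consumes all input and empties the stack.

Reject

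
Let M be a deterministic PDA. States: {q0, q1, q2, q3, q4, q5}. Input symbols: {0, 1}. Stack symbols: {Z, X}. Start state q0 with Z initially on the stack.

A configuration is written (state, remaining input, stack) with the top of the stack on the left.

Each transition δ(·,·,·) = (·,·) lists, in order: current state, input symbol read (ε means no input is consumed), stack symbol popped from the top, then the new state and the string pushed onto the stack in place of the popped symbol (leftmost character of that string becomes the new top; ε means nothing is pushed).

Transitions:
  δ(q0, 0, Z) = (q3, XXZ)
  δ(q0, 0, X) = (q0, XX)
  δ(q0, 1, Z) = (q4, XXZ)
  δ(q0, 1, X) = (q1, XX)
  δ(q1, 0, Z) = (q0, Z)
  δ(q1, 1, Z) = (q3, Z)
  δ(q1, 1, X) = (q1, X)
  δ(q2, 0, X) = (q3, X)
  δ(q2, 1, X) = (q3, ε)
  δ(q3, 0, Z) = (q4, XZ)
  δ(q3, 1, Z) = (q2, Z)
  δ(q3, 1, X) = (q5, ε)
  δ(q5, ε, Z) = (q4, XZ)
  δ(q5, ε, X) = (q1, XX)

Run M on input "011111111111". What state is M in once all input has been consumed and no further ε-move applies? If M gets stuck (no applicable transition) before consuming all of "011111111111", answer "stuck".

(q0, 011111111111, Z)
  read 0, top Z: go to q3, push XXZ → (q3, 11111111111, XXZ)
  read 1, top X: go to q5, push ε → (q5, 1111111111, XZ)
  ε-move, top X: go to q1, push XX → (q1, 1111111111, XXZ)
  read 1, top X: go to q1, push X → (q1, 111111111, XXZ)
  read 1, top X: go to q1, push X → (q1, 11111111, XXZ)
  read 1, top X: go to q1, push X → (q1, 1111111, XXZ)
  read 1, top X: go to q1, push X → (q1, 111111, XXZ)
  read 1, top X: go to q1, push X → (q1, 11111, XXZ)
  read 1, top X: go to q1, push X → (q1, 1111, XXZ)
  read 1, top X: go to q1, push X → (q1, 111, XXZ)
  read 1, top X: go to q1, push X → (q1, 11, XXZ)
  read 1, top X: go to q1, push X → (q1, 1, XXZ)
  read 1, top X: go to q1, push X → (q1, ε, XXZ)
All input consumed; M is in state q1.

q1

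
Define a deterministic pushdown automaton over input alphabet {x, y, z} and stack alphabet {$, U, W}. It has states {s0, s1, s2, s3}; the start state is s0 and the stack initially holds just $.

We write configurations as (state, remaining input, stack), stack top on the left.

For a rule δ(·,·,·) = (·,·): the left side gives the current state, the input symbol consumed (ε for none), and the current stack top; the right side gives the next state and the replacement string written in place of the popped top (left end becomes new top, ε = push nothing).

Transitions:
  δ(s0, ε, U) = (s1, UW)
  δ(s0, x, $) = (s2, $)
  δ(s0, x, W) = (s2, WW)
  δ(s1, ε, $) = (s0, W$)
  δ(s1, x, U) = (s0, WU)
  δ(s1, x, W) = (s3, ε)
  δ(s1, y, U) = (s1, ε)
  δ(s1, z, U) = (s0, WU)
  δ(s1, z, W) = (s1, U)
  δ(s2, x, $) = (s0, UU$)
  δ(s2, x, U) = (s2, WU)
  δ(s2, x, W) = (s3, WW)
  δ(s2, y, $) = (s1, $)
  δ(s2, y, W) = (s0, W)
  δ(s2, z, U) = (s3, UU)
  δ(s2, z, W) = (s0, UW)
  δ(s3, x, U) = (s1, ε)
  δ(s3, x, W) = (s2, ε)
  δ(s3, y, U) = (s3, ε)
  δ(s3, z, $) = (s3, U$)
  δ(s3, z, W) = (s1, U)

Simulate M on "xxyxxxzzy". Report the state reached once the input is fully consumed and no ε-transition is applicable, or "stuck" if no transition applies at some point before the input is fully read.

(s0, xxyxxxzzy, $) ⊢ (s2, xyxxxzzy, $) ⊢ (s0, yxxxzzy, UU$) ⊢ (s1, yxxxzzy, UWU$) ⊢ (s1, xxxzzy, WU$) ⊢ (s3, xxzzy, U$) ⊢ (s1, xzzy, $) ⊢ (s0, xzzy, W$) ⊢ (s2, zzy, WW$) ⊢ (s0, zy, UWW$) ⊢ (s1, zy, UWWW$) ⊢ (s0, y, WUWWW$)
No transition for (s0, y, top W); M blocks with input y remaining.

stuck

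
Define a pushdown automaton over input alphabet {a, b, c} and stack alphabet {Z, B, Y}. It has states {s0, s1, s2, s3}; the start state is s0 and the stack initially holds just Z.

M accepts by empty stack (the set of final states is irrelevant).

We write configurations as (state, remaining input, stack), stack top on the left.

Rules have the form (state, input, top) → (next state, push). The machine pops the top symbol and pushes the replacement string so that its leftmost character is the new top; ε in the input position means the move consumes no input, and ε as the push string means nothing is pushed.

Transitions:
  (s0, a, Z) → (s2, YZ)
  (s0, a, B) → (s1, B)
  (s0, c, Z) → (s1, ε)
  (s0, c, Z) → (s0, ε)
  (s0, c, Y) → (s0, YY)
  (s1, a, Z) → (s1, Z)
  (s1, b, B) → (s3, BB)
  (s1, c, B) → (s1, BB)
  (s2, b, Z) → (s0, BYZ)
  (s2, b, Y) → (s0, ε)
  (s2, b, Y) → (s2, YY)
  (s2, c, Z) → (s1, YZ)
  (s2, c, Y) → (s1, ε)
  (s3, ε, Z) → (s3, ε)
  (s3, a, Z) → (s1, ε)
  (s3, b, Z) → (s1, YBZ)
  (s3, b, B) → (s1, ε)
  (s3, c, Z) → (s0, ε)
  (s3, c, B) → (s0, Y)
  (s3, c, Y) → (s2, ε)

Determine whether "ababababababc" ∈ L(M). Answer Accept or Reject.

Accept

One accepting computation: (s0, ababababababc, Z) ⊢ (s2, babababababc, YZ) ⊢ (s0, abababababc, Z) ⊢ (s2, bababababc, YZ) ⊢ (s0, ababababc, Z) ⊢ (s2, babababc, YZ) ⊢ (s0, abababc, Z) ⊢ (s2, bababc, YZ) ⊢ (s0, ababc, Z) ⊢ (s2, babc, YZ) ⊢ (s0, abc, Z) ⊢ (s2, bc, YZ) ⊢ (s0, c, Z) ⊢ (s1, ε, ε)
All input consumed and the stack is empty.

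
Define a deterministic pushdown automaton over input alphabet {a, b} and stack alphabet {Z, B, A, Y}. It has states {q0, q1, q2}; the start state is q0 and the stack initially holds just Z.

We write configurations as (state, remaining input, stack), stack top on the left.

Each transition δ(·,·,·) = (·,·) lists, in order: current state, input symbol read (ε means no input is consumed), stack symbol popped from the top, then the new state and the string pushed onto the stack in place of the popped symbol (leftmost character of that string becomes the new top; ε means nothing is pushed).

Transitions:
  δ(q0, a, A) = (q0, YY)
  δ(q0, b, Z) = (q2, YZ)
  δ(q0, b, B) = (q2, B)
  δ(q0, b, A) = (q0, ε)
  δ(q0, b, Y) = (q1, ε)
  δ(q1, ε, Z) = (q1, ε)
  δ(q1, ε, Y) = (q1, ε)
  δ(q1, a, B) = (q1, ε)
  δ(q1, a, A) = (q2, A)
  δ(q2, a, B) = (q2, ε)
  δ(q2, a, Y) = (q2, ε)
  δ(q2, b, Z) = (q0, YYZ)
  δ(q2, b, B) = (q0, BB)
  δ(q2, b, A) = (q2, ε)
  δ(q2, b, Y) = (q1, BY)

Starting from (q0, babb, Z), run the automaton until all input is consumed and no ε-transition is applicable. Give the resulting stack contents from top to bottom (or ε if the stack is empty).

ε

(q0, babb, Z)
  read b, top Z: go to q2, push YZ → (q2, abb, YZ)
  read a, top Y: go to q2, push ε → (q2, bb, Z)
  read b, top Z: go to q0, push YYZ → (q0, b, YYZ)
  read b, top Y: go to q1, push ε → (q1, ε, YZ)
  ε-move, top Y: go to q1, push ε → (q1, ε, Z)
  ε-move, top Z: go to q1, push ε → (q1, ε, ε)
All input consumed in state q1 with stack ε.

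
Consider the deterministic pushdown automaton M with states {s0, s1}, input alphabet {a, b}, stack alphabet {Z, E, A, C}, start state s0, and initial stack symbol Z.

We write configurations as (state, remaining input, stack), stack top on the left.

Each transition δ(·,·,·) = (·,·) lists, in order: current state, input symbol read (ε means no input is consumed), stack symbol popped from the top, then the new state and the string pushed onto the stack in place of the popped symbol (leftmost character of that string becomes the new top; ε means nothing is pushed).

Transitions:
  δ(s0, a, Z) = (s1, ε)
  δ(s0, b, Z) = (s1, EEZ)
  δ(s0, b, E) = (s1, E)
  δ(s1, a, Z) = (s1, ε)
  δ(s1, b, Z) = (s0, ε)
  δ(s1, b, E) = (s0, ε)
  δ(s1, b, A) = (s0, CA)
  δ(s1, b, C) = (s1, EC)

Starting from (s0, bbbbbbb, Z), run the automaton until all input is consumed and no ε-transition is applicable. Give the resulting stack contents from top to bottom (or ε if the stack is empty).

EZ

(s0, bbbbbbb, Z) ⊢ (s1, bbbbbb, EEZ) ⊢ (s0, bbbbb, EZ) ⊢ (s1, bbbb, EZ) ⊢ (s0, bbb, Z) ⊢ (s1, bb, EEZ) ⊢ (s0, b, EZ) ⊢ (s1, ε, EZ)
All input consumed in state s1 with stack EZ.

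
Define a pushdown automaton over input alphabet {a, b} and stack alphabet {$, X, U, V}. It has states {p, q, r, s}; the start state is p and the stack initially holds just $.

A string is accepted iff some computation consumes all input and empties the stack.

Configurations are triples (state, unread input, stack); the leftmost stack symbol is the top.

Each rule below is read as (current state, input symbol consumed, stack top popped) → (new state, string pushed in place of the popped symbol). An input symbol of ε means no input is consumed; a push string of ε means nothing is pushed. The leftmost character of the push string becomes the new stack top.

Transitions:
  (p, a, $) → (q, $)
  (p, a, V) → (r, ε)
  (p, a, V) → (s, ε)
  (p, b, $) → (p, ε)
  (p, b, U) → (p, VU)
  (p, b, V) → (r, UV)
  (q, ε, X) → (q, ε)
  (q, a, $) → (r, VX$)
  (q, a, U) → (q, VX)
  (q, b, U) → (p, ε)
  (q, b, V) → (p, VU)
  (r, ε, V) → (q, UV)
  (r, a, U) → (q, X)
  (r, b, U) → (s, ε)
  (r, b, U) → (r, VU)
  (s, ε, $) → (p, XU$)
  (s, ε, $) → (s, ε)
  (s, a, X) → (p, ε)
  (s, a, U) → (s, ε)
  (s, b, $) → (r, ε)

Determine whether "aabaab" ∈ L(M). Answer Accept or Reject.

Accept

One accepting computation: (p, aabaab, $) ⊢ (q, abaab, $) ⊢ (r, baab, VX$) ⊢ (q, baab, UVX$) ⊢ (p, aab, VX$) ⊢ (s, ab, X$) ⊢ (p, b, $) ⊢ (p, ε, ε)
All input consumed and the stack is empty.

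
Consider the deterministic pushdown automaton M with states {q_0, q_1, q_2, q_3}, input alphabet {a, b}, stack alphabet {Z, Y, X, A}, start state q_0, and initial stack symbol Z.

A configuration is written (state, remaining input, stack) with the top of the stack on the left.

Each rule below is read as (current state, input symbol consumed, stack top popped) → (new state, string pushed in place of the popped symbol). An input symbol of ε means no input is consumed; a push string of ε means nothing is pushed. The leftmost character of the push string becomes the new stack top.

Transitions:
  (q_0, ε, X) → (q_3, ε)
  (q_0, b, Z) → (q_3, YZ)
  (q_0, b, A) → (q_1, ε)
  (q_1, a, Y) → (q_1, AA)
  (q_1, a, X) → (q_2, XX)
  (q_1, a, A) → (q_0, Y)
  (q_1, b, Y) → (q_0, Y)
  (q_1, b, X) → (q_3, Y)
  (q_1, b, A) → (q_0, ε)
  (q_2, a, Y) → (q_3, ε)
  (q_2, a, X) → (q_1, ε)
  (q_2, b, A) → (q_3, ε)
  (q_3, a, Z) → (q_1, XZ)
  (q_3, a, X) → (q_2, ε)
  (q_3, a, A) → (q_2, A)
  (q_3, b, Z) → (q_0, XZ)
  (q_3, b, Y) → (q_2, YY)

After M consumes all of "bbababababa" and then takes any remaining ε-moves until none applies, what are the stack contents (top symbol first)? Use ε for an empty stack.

YZ

(q_0, bbababababa, Z)
  read b, top Z: go to q_3, push YZ → (q_3, bababababa, YZ)
  read b, top Y: go to q_2, push YY → (q_2, ababababa, YYZ)
  read a, top Y: go to q_3, push ε → (q_3, babababa, YZ)
  read b, top Y: go to q_2, push YY → (q_2, abababa, YYZ)
  read a, top Y: go to q_3, push ε → (q_3, bababa, YZ)
  read b, top Y: go to q_2, push YY → (q_2, ababa, YYZ)
  read a, top Y: go to q_3, push ε → (q_3, baba, YZ)
  read b, top Y: go to q_2, push YY → (q_2, aba, YYZ)
  read a, top Y: go to q_3, push ε → (q_3, ba, YZ)
  read b, top Y: go to q_2, push YY → (q_2, a, YYZ)
  read a, top Y: go to q_3, push ε → (q_3, ε, YZ)
All input consumed in state q_3 with stack YZ.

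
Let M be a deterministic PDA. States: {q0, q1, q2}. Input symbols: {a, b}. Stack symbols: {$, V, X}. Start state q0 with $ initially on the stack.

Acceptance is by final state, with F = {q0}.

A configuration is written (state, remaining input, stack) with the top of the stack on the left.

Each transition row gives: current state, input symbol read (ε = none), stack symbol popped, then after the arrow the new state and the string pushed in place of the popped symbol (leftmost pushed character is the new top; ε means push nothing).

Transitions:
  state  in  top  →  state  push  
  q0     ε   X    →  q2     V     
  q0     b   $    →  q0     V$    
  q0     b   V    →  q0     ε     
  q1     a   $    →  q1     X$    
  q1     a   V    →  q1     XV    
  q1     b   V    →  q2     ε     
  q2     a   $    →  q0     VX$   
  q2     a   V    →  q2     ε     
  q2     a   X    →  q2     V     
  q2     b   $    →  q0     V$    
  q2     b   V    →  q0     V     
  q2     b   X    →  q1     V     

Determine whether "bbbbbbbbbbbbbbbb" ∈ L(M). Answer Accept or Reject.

Accept

(q0, bbbbbbbbbbbbbbbb, $)
  read b, top $: go to q0, push V$ → (q0, bbbbbbbbbbbbbbb, V$)
  read b, top V: go to q0, push ε → (q0, bbbbbbbbbbbbbb, $)
  read b, top $: go to q0, push V$ → (q0, bbbbbbbbbbbbb, V$)
  read b, top V: go to q0, push ε → (q0, bbbbbbbbbbbb, $)
  read b, top $: go to q0, push V$ → (q0, bbbbbbbbbbb, V$)
  read b, top V: go to q0, push ε → (q0, bbbbbbbbbb, $)
  read b, top $: go to q0, push V$ → (q0, bbbbbbbbb, V$)
  read b, top V: go to q0, push ε → (q0, bbbbbbbb, $)
  read b, top $: go to q0, push V$ → (q0, bbbbbbb, V$)
  read b, top V: go to q0, push ε → (q0, bbbbbb, $)
  read b, top $: go to q0, push V$ → (q0, bbbbb, V$)
  read b, top V: go to q0, push ε → (q0, bbbb, $)
  read b, top $: go to q0, push V$ → (q0, bbb, V$)
  read b, top V: go to q0, push ε → (q0, bb, $)
  read b, top $: go to q0, push V$ → (q0, b, V$)
  read b, top V: go to q0, push ε → (q0, ε, $)
All input consumed; state q0 ∈ F.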